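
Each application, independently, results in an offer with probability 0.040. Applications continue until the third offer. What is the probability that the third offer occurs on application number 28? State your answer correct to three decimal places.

Y = trial on which the third success occurs; negative binomial, r=3, p=0.04.
P(Y=28) = C(27,2) · p^3 · (1−p)^25
= 351 · 6.4e-05 · 0.3604 = 0.00810

0.008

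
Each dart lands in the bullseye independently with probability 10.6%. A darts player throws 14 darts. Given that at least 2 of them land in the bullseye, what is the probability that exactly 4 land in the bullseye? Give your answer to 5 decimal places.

X ~ Binomial(14, 0.106). Want P(X=4 | X≥2) = P(X=4) / P(X≥2).
P(X=4) = C(14,4)·0.106^4·0.894^10 = 0.0412129
P(X≥2) = 1 − 0.2083173 − 0.3457973 = 0.4458854
Ratio = 0.0412129 / 0.4458854 = 0.0924293

0.09243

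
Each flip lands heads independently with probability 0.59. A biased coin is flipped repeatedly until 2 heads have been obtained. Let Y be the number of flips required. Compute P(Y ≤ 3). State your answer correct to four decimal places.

Finishing within 3 flips ⇔ at least 2 successes in the first 3. With X ~ Binomial(3, 0.59), P(Y ≤ 3) = 1 − P(X ≤ 1).
  k=0: C(3,0)·0.59^0·0.41^3 = 0.068921
  k=1: C(3,1)·0.59^1·0.41^2 = 0.297537
1 − 0.366458 = 0.633542

0.6335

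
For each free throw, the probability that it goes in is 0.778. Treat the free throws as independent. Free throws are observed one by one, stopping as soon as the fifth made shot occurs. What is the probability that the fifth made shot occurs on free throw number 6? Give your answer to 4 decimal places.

Y = trial on which the fifth success occurs; negative binomial, r=5, p=0.778.
P(Y=6) = C(5,4) · p^5 · (1−p)^1
= 5 · 0.28503 · 0.222 = 0.316389

0.3164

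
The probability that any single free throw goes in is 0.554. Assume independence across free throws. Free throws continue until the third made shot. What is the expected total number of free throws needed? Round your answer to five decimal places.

5.41516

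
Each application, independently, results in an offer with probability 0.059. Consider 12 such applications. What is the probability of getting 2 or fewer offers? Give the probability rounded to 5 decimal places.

0.96978

X ~ Binomial(12, 0.059); P(X ≤ 2) = Σ C(12,k) p^k (1−p)^(12−k) over k:
  k=0: C(12,0)·0.059^0·0.941^12 = 0.4820316
  k=1: C(12,1)·0.059^1·0.941^11 = 0.3626762
  k=2: C(12,2)·0.059^2·0.941^10 = 0.1250674
Total = 0.9697752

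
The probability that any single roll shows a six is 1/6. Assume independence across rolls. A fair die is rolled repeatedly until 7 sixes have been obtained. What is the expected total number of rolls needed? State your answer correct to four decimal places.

42.0000

Y = total rolls until the seventh success; negative binomial with r=7, p=0.166667.
E[Y] = r / p = 7 / 0.166667 = 42.000000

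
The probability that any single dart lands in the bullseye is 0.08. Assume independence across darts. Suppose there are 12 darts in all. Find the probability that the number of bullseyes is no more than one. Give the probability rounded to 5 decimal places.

0.75132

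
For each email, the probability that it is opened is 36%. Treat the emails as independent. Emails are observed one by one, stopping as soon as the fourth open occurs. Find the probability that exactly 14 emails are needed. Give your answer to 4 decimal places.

Y = trial on which the fourth success occurs; negative binomial, r=4, p=0.36.
P(Y=14) = C(13,3) · p^4 · (1−p)^10
= 286 · 0.016796 · 0.011529 = 0.055383

0.0554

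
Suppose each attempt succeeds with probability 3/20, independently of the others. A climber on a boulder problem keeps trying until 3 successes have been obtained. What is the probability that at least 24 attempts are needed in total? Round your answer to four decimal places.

0.3080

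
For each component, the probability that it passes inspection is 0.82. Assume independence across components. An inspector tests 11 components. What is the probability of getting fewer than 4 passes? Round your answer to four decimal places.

0.0001

X ~ Binomial(11, 0.82); P(X ≤ 3) = Σ C(11,k) p^k (1−p)^(11−k) over k:
  k=0: C(11,0)·0.82^0·0.18^11 = 0.000000
  k=1: C(11,1)·0.82^1·0.18^10 = 0.000000
  k=2: C(11,2)·0.82^2·0.18^9 = 0.000007
  k=3: C(11,3)·0.82^3·0.18^8 = 0.000100
Total = 0.000108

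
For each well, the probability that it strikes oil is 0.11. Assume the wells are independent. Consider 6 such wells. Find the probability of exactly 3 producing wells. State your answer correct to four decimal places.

0.0188

X ~ Binomial(n=6, p=0.11).
P(X=3) = C(6,3) · p^3 · (1−p)^3
= 20 · 0.001331 · 0.70497 = 0.018766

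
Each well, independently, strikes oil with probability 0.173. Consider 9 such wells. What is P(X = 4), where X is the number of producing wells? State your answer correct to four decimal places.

0.0437

X ~ Binomial(n=9, p=0.173).
P(X=4) = C(9,4) · p^4 · (1−p)^5
= 126 · 0.00089575 · 0.38684 = 0.043660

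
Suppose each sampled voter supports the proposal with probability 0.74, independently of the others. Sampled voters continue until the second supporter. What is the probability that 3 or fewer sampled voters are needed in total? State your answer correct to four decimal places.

0.8324

Finishing within 3 sampled voters ⇔ at least 2 successes in the first 3. With X ~ Binomial(3, 0.74), P(Y ≤ 3) = 1 − P(X ≤ 1).
  k=0: C(3,0)·0.74^0·0.26^3 = 0.017576
  k=1: C(3,1)·0.74^1·0.26^2 = 0.150072
1 − 0.167648 = 0.832352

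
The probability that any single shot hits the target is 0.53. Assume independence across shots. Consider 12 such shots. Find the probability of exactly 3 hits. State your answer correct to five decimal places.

X ~ Binomial(n=12, p=0.53).
P(X=3) = C(12,3) · p^3 · (1−p)^9
= 220 · 0.14888 · 0.0011191 = 0.0366548

0.03665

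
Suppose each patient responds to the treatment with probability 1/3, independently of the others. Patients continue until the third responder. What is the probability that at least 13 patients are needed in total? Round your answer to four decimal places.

Needing more than 12 patients ⇔ fewer than 3 successes in the first 12. With X ~ Binomial(12, 0.333333), P(Y > 12) = P(X ≤ 2).
  k=0: C(12,0)·0.333333^0·0.666667^12 = 0.007707
  k=1: C(12,1)·0.333333^1·0.666667^11 = 0.046244
  k=2: C(12,2)·0.333333^2·0.666667^10 = 0.127171
P(X ≤ 2) = 0.181123

0.1811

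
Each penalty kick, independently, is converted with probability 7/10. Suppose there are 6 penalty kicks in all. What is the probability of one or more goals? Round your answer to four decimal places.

0.9993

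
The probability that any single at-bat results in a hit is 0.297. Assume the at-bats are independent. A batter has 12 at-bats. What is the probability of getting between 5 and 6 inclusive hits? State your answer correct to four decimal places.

0.2319

X ~ Binomial(12, 0.297); P(5 ≤ X ≤ 6) = Σ C(12,k) p^k (1−p)^(12−k) over k:
  k=5: C(12,5)·0.297^5·0.703^7 = 0.155308
  k=6: C(12,6)·0.297^6·0.703^6 = 0.076550
Total = 0.231858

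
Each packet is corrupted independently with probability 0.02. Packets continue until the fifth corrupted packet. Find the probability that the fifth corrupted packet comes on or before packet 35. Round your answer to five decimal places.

0.00063

Finishing within 35 packets ⇔ at least 5 successes in the first 35. With X ~ Binomial(35, 0.02), P(Y ≤ 35) = 1 − P(X ≤ 4).
  k=0: C(35,0)·0.02^0·0.98^35 = 0.4930746
  k=1: C(35,1)·0.02^1·0.98^34 = 0.3521962
  k=2: C(35,2)·0.02^2·0.98^33 = 0.1221905
  k=3: C(35,3)·0.02^3·0.98^32 = 0.0274305
  k=4: C(35,4)·0.02^4·0.98^31 = 0.0044785
1 − 0.9993703 = 0.0006297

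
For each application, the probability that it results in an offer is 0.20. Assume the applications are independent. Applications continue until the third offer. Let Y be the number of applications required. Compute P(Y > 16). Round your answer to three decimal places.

0.352

Needing more than 16 applications ⇔ fewer than 3 successes in the first 16. With X ~ Binomial(16, 0.20), P(Y > 16) = P(X ≤ 2).
  k=0: C(16,0)·0.20^0·0.80^16 = 0.02815
  k=1: C(16,1)·0.20^1·0.80^15 = 0.11259
  k=2: C(16,2)·0.20^2·0.80^14 = 0.21111
P(X ≤ 2) = 0.35184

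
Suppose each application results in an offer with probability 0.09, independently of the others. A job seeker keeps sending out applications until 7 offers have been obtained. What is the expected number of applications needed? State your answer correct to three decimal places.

Y = total applications until the seventh success; negative binomial with r=7, p=0.09.
E[Y] = r / p = 7 / 0.09 = 77.77778

77.778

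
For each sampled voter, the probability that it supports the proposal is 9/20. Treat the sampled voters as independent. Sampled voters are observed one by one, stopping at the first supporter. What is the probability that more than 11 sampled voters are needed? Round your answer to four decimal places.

Y = number of sampled voters to the first success; geometric, p = 0.45.
P(Y > 11) = P(first 11 all fail) = (1−p)^11 = 0.001393

0.0014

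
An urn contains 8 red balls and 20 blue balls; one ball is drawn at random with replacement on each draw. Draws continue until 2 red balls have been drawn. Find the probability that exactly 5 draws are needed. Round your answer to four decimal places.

Y = trial on which the second success occurs; negative binomial, r=2, p=0.285714.
P(Y=5) = C(4,1) · p^2 · (1−p)^3
= 4 · 0.081633 · 0.36443 = 0.118998

0.1190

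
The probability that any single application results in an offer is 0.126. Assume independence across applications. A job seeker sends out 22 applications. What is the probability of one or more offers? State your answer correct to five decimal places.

0.94833

P(at least one) = 1 − P(none) = 1 − (1 − 0.126)^22
= 1 − 0.0516716 = 0.9483284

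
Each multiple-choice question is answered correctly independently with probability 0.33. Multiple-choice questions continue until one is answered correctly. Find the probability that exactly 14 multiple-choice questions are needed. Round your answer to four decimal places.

Geometric (trials to first success), p = 0.33.
P(Y = 14) = (1−p)^13 · p = 0.0054824 · 0.33 = 0.001809

0.0018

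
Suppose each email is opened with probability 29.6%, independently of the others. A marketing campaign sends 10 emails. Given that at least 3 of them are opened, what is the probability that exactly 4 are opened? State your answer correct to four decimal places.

0.3236

X ~ Binomial(10, 0.296). Want P(X=4 | X≥3) = P(X=4) / P(X≥3).
P(X=4) = C(10,4)·0.296^4·0.704^6 = 0.196256
P(X≥3) = 1 − 0.029904 − 0.125732 − 0.237891 = 0.606474
Ratio = 0.196256 / 0.606474 = 0.323601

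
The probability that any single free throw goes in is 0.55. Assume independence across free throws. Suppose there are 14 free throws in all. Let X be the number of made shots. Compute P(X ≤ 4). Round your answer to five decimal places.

0.04262

X ~ Binomial(14, 0.55); P(X ≤ 4) = Σ C(14,k) p^k (1−p)^(14−k) over k:
  k=0: C(14,0)·0.55^0·0.45^14 = 0.0000140
  k=1: C(14,1)·0.55^1·0.45^13 = 0.0002389
  k=2: C(14,2)·0.55^2·0.45^12 = 0.0018981
  k=3: C(14,3)·0.55^3·0.45^11 = 0.0092796
  k=4: C(14,4)·0.55^4·0.45^10 = 0.0311896
Total = 0.0426201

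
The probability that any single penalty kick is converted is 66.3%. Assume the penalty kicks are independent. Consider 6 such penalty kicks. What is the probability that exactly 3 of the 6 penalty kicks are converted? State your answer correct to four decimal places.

X ~ Binomial(n=6, p=0.663).
P(X=3) = C(6,3) · p^3 · (1−p)^3
= 20 · 0.29143 · 0.038273 = 0.223080

0.2231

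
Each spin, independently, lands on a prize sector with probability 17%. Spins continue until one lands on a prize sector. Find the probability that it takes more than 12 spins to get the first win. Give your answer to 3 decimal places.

0.107

Y = number of spins to the first success; geometric, p = 0.17.
P(Y > 12) = P(first 12 all fail) = (1−p)^12 = 0.10689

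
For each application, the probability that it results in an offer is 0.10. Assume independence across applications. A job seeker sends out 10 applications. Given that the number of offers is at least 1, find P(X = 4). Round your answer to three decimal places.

X ~ Binomial(10, 0.10). Want P(X=4 | X≥1) = P(X=4) / P(X≥1).
P(X=4) = C(10,4)·0.10^4·0.90^6 = 0.01116
P(X≥1) = 1 − 0.34868 = 0.65132
Ratio = 0.01116 / 0.65132 = 0.01713

0.017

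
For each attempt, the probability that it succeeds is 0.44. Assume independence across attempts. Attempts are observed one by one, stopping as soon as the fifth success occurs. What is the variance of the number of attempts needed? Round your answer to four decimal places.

Y = total attempts until the fifth success; negative binomial with r=5, p=0.44.
Var(Y) = r(1−p)/p² = 5·0.56 / 0.44² = 14.462810

14.4628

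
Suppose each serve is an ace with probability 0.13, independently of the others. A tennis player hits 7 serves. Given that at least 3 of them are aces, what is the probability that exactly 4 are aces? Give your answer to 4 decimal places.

X ~ Binomial(7, 0.13). Want P(X=4 | X≥3) = P(X=4) / P(X≥3).
P(X=4) = C(7,4)·0.13^4·0.87^3 = 0.006583
P(X≥3) = 1 − 0.377255 − 0.394600 − 0.176890 = 0.051256
Ratio = 0.006583 / 0.051256 = 0.128427

0.1284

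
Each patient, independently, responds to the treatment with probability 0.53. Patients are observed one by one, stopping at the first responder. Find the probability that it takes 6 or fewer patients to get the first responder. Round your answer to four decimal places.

Y = number of patients to the first success; geometric, p = 0.53.
P(Y ≤ 6) = 1 − (1−p)^6 = 1 − 0.010779 = 0.989221

0.9892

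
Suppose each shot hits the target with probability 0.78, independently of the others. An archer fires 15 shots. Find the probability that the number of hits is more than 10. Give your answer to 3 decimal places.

0.781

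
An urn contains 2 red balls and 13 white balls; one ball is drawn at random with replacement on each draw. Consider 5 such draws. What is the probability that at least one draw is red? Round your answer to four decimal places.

P(at least one) = 1 − P(none) = 1 − (1 − 0.133333)^5
= 1 − 0.488946 = 0.511054

0.5111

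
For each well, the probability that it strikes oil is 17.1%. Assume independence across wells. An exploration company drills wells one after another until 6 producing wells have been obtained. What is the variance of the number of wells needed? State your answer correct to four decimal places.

170.1036

Y = total wells until the sixth success; negative binomial with r=6, p=0.171.
Var(Y) = r(1−p)/p² = 6·0.829 / 0.171² = 170.103622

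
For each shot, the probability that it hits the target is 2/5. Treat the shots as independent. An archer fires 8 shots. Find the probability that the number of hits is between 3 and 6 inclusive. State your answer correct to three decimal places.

X ~ Binomial(8, 0.40); P(3 ≤ X ≤ 6) = Σ C(8,k) p^k (1−p)^(8−k) over k:
  k=3: C(8,3)·0.40^3·0.60^5 = 0.27869
  k=4: C(8,4)·0.40^4·0.60^4 = 0.23224
  k=5: C(8,5)·0.40^5·0.60^3 = 0.12386
  k=6: C(8,6)·0.40^6·0.60^2 = 0.04129
Total = 0.67609

0.676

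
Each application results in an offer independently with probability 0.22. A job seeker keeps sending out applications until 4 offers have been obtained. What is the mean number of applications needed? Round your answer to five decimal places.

Y = total applications until the fourth success; negative binomial with r=4, p=0.22.
E[Y] = r / p = 4 / 0.22 = 18.1818182

18.18182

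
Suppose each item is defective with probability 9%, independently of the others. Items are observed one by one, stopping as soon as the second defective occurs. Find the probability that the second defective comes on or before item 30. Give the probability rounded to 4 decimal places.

0.7657

Finishing within 30 items ⇔ at least 2 successes in the first 30. With X ~ Binomial(30, 0.09), P(Y ≤ 30) = 1 − P(X ≤ 1).
  k=0: C(30,0)·0.09^0·0.91^30 = 0.059053
  k=1: C(30,1)·0.09^1·0.91^29 = 0.175212
1 − 0.234265 = 0.765735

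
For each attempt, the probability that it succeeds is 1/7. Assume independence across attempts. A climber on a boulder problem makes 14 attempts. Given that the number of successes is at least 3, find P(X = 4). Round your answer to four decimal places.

X ~ Binomial(14, 0.142857). Want P(X=4 | X≥3) = P(X=4) / P(X≥3).
P(X=4) = C(14,4)·0.142857^4·0.857143^10 = 0.089243
P(X≥3) = 1 − 0.115543 − 0.269601 − 0.292068 = 0.322788
Ratio = 0.089243 / 0.322788 = 0.276476

0.2765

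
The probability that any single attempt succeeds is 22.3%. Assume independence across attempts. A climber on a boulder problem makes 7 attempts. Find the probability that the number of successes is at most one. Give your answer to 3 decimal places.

0.514

X ~ Binomial(7, 0.223); P(X ≤ 1) = Σ C(7,k) p^k (1−p)^(7−k) over k:
  k=0: C(7,0)·0.223^0·0.777^7 = 0.17098
  k=1: C(7,1)·0.223^1·0.777^6 = 0.34350
Total = 0.51448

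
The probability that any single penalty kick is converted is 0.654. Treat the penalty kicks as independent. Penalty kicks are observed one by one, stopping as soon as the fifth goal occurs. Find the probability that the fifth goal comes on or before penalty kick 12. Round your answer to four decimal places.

0.9763

Finishing within 12 penalty kicks ⇔ at least 5 successes in the first 12. With X ~ Binomial(12, 0.654), P(Y ≤ 12) = 1 − P(X ≤ 4).
  k=0: C(12,0)·0.654^0·0.346^12 = 0.000003
  k=1: C(12,1)·0.654^1·0.346^11 = 0.000067
  k=2: C(12,2)·0.654^2·0.346^10 = 0.000694
  k=3: C(12,3)·0.654^3·0.346^9 = 0.004374
  k=4: C(12,4)·0.654^4·0.346^8 = 0.018601
1 − 0.023738 = 0.976262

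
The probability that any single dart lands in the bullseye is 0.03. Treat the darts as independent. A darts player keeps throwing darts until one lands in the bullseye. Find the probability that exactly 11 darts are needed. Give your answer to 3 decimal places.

Geometric (trials to first success), p = 0.03.
P(Y = 11) = (1−p)^10 · p = 0.73742 · 0.03 = 0.02212

0.022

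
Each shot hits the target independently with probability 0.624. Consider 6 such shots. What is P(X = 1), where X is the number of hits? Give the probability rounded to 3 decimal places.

X ~ Binomial(n=6, p=0.624).
P(X=1) = C(6,1) · p^1 · (1−p)^5
= 6 · 0.624 · 0.0075152 = 0.02814

0.028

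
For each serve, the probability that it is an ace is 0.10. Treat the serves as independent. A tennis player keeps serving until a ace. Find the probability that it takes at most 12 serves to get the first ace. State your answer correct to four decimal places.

0.7176

Y = number of serves to the first success; geometric, p = 0.10.
P(Y ≤ 12) = 1 − (1−p)^12 = 1 − 0.282430 = 0.717570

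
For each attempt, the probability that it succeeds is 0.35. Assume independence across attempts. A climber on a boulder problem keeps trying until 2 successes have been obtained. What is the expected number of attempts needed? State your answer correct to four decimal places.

5.7143

Y = total attempts until the second success; negative binomial with r=2, p=0.35.
E[Y] = r / p = 2 / 0.35 = 5.714286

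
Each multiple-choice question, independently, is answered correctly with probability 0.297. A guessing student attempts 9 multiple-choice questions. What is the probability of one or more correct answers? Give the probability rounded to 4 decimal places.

0.9581

P(at least one) = 1 − P(none) = 1 − (1 − 0.297)^9
= 1 − 0.041937 = 0.958063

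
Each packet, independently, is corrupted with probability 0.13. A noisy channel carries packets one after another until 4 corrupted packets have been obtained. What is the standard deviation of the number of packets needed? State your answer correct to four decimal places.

14.3498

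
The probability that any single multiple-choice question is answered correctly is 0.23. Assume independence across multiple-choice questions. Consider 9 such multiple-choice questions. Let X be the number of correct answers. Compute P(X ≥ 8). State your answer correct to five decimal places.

0.00006

X ~ Binomial(9, 0.23); P(X ≥ 8) = Σ C(9,k) p^k (1−p)^(9−k) over k:
  k=8: C(9,8)·0.23^8·0.77^1 = 0.0000543
  k=9: C(9,9)·0.23^9·0.77^0 = 0.0000018
Total = 0.0000561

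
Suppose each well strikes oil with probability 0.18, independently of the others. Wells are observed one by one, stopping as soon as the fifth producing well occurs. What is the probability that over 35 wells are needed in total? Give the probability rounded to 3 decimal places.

0.220

Needing more than 35 wells ⇔ fewer than 5 successes in the first 35. With X ~ Binomial(35, 0.18), P(Y > 35) = P(X ≤ 4).
  k=0: C(35,0)·0.18^0·0.82^35 = 0.00096
  k=1: C(35,1)·0.18^1·0.82^34 = 0.00740
  k=2: C(35,2)·0.18^2·0.82^33 = 0.02760
  k=3: C(35,3)·0.18^3·0.82^32 = 0.06665
  k=4: C(35,4)·0.18^4·0.82^31 = 0.11704
P(X ≤ 4) = 0.21964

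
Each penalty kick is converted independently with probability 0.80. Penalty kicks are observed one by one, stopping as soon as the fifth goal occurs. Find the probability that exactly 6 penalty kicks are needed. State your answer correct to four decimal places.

0.3277

Y = trial on which the fifth success occurs; negative binomial, r=5, p=0.80.
P(Y=6) = C(5,4) · p^5 · (1−p)^1
= 5 · 0.32768 · 0.2 = 0.327680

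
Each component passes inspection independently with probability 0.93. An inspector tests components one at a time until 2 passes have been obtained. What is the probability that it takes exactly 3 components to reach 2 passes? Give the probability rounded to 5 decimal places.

0.12109

Y = trial on which the second success occurs; negative binomial, r=2, p=0.93.
P(Y=3) = C(2,1) · p^2 · (1−p)^1
= 2 · 0.8649 · 0.07 = 0.1210860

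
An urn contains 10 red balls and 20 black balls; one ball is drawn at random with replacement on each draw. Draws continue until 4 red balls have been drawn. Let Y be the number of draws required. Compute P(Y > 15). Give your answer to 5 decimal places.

0.20924

Needing more than 15 draws ⇔ fewer than 4 successes in the first 15. With X ~ Binomial(15, 0.333333), P(Y > 15) = P(X ≤ 3).
  k=0: C(15,0)·0.333333^0·0.666667^15 = 0.0022837
  k=1: C(15,1)·0.333333^1·0.666667^14 = 0.0171274
  k=2: C(15,2)·0.333333^2·0.666667^13 = 0.0599460
  k=3: C(15,3)·0.333333^3·0.666667^12 = 0.1298831
P(X ≤ 3) = 0.2092402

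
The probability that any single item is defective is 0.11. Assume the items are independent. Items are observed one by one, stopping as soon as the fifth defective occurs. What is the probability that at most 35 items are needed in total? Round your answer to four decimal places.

Finishing within 35 items ⇔ at least 5 successes in the first 35. With X ~ Binomial(35, 0.11), P(Y ≤ 35) = 1 − P(X ≤ 4).
  k=0: C(35,0)·0.11^0·0.89^35 = 0.016930
  k=1: C(35,1)·0.11^1·0.89^34 = 0.073235
  k=2: C(35,2)·0.11^2·0.89^33 = 0.153877
  k=3: C(35,3)·0.11^3·0.89^32 = 0.209203
  k=4: C(35,4)·0.11^4·0.89^31 = 0.206852
1 − 0.660097 = 0.339903

0.3399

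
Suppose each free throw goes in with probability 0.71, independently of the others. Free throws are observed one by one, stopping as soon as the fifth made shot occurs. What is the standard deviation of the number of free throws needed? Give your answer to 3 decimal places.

1.696

Y = total free throws until the fifth success; negative binomial with r=5, p=0.71.
SD(Y) = √[r(1−p)/p²] = √(2.87641) = 1.69600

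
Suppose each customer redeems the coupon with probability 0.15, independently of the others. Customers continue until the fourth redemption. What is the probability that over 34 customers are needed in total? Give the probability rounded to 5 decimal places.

0.22847

Needing more than 34 customers ⇔ fewer than 4 successes in the first 34. With X ~ Binomial(34, 0.15), P(Y > 34) = P(X ≤ 3).
  k=0: C(34,0)·0.15^0·0.85^34 = 0.0039833
  k=1: C(34,1)·0.15^1·0.85^33 = 0.0238998
  k=2: C(34,2)·0.15^2·0.85^32 = 0.0695907
  k=3: C(34,3)·0.15^3·0.85^31 = 0.1309942
P(X ≤ 3) = 0.2284680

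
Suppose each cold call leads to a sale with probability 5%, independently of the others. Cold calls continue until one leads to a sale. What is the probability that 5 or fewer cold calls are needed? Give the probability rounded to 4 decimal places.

0.2262

Y = number of cold calls to the first success; geometric, p = 0.05.
P(Y ≤ 5) = 1 − (1−p)^5 = 1 − 0.773781 = 0.226219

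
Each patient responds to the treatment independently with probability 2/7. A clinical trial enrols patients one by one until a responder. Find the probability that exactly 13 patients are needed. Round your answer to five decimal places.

0.00504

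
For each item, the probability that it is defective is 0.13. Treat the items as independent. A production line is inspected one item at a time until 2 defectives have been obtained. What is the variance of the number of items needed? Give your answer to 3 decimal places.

102.959

Y = total items until the second success; negative binomial with r=2, p=0.13.
Var(Y) = r(1−p)/p² = 2·0.87 / 0.13² = 102.95858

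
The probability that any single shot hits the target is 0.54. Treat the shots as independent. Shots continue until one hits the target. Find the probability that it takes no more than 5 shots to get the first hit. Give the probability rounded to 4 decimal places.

0.9794

Y = number of shots to the first success; geometric, p = 0.54.
P(Y ≤ 5) = 1 − (1−p)^5 = 1 − 0.020596 = 0.979404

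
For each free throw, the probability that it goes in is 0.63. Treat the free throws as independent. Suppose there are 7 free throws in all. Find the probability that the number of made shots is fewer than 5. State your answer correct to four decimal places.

0.5134

X ~ Binomial(7, 0.63); P(X ≤ 4) = Σ C(7,k) p^k (1−p)^(7−k) over k:
  k=0: C(7,0)·0.63^0·0.37^7 = 0.000949
  k=1: C(7,1)·0.63^1·0.37^6 = 0.011315
  k=2: C(7,2)·0.63^2·0.37^5 = 0.057797
  k=3: C(7,3)·0.63^3·0.37^4 = 0.164020
  k=4: C(7,4)·0.63^4·0.37^3 = 0.279277
Total = 0.513359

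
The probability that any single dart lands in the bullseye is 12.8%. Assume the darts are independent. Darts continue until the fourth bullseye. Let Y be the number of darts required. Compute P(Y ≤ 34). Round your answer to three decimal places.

Finishing within 34 darts ⇔ at least 4 successes in the first 34. With X ~ Binomial(34, 0.128), P(Y ≤ 34) = 1 − P(X ≤ 3).
  k=0: C(34,0)·0.128^0·0.872^34 = 0.00950
  k=1: C(34,1)·0.128^1·0.872^33 = 0.04740
  k=2: C(34,2)·0.128^2·0.872^32 = 0.11479
  k=3: C(34,3)·0.128^3·0.872^31 = 0.17973
1 − 0.35142 = 0.64858

0.649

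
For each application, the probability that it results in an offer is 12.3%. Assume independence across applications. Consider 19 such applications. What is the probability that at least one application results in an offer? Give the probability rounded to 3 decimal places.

P(at least one) = 1 − P(none) = 1 − (1 − 0.123)^19
= 1 − 0.08260 = 0.91740

0.917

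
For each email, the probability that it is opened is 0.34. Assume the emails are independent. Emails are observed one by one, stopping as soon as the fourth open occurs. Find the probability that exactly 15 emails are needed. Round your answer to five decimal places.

0.05035

Y = trial on which the fourth success occurs; negative binomial, r=4, p=0.34.
P(Y=15) = C(14,3) · p^4 · (1−p)^11
= 364 · 0.013363 · 0.010351 = 0.0503501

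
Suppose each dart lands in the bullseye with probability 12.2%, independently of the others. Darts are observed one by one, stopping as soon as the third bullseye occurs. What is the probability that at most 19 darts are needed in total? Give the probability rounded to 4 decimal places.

0.4140

Finishing within 19 darts ⇔ at least 3 successes in the first 19. With X ~ Binomial(19, 0.122), P(Y ≤ 19) = 1 − P(X ≤ 2).
  k=0: C(19,0)·0.122^0·0.878^19 = 0.084410
  k=1: C(19,1)·0.122^1·0.878^18 = 0.222851
  k=2: C(19,2)·0.122^2·0.878^17 = 0.278691
1 − 0.585952 = 0.414048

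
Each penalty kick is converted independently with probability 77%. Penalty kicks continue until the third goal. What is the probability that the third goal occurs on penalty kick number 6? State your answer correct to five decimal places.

0.05555

Y = trial on which the third success occurs; negative binomial, r=3, p=0.77.
P(Y=6) = C(5,2) · p^3 · (1−p)^3
= 10 · 0.45653 · 0.012167 = 0.0555464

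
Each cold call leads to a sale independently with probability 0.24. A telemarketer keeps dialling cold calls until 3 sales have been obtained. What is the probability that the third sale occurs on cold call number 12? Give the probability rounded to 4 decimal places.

0.0643

Y = trial on which the third success occurs; negative binomial, r=3, p=0.24.
P(Y=12) = C(11,2) · p^3 · (1−p)^9
= 55 · 0.013824 · 0.084591 = 0.064316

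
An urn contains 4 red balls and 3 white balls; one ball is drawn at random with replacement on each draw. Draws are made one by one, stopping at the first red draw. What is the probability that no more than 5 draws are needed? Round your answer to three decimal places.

0.986

Y = number of draws to the first success; geometric, p = 0.571429.
P(Y ≤ 5) = 1 − (1−p)^5 = 1 − 0.01446 = 0.98554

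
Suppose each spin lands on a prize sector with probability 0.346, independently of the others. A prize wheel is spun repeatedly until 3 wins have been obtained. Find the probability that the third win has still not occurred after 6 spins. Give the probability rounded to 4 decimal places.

Needing more than 6 spins ⇔ fewer than 3 successes in the first 6. With X ~ Binomial(6, 0.346), P(Y > 6) = P(X ≤ 2).
  k=0: C(6,0)·0.346^0·0.654^6 = 0.078247
  k=1: C(6,1)·0.346^1·0.654^5 = 0.248380
  k=2: C(6,2)·0.346^2·0.654^4 = 0.328514
P(X ≤ 2) = 0.655141

0.6551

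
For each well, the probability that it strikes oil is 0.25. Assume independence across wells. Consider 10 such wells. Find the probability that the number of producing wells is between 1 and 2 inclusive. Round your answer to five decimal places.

0.46928

X ~ Binomial(10, 0.25); P(1 ≤ X ≤ 2) = Σ C(10,k) p^k (1−p)^(10−k) over k:
  k=1: C(10,1)·0.25^1·0.75^9 = 0.1877117
  k=2: C(10,2)·0.25^2·0.75^8 = 0.2815676
Total = 0.4692793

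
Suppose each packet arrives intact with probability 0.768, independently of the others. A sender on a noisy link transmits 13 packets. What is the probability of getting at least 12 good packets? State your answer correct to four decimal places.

X ~ Binomial(13, 0.768); P(X ≥ 12) = Σ C(13,k) p^k (1−p)^(13−k) over k:
  k=12: C(13,12)·0.768^12·0.232^1 = 0.126989
  k=13: C(13,13)·0.768^13·0.232^0 = 0.032337
Total = 0.159326

0.1593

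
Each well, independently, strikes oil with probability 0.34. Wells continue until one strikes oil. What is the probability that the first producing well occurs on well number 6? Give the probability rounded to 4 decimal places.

0.0426

Geometric (trials to first success), p = 0.34.
P(Y = 6) = (1−p)^5 · p = 0.12523 · 0.34 = 0.042579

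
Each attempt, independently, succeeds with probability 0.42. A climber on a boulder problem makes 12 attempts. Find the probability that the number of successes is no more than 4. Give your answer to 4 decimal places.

0.3825

X ~ Binomial(12, 0.42); P(X ≤ 4) = Σ C(12,k) p^k (1−p)^(12−k) over k:
  k=0: C(12,0)·0.42^0·0.58^12 = 0.001449
  k=1: C(12,1)·0.42^1·0.58^11 = 0.012593
  k=2: C(12,2)·0.42^2·0.58^10 = 0.050156
  k=3: C(12,3)·0.42^3·0.58^9 = 0.121066
  k=4: C(12,4)·0.42^4·0.58^8 = 0.197254
Total = 0.382519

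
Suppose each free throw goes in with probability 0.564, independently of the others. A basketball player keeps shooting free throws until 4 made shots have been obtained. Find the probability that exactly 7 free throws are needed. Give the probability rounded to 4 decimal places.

Y = trial on which the fourth success occurs; negative binomial, r=4, p=0.564.
P(Y=7) = C(6,3) · p^4 · (1−p)^3
= 20 · 0.10119 · 0.082882 = 0.167728

0.1677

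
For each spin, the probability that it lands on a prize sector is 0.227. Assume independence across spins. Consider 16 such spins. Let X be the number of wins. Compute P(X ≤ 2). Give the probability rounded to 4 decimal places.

X ~ Binomial(16, 0.227); P(X ≤ 2) = Σ C(16,k) p^k (1−p)^(16−k) over k:
  k=0: C(16,0)·0.227^0·0.773^16 = 0.016251
  k=1: C(16,1)·0.227^1·0.773^15 = 0.076355
  k=2: C(16,2)·0.227^2·0.773^14 = 0.168169
Total = 0.260775

0.2608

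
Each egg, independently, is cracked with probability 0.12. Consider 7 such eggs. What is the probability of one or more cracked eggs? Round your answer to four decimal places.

P(at least one) = 1 − P(none) = 1 − (1 − 0.12)^7
= 1 − 0.408676 = 0.591324

0.5913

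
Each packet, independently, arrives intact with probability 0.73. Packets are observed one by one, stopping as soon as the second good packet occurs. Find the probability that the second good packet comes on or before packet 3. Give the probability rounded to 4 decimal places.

Finishing within 3 packets ⇔ at least 2 successes in the first 3. With X ~ Binomial(3, 0.73), P(Y ≤ 3) = 1 − P(X ≤ 1).
  k=0: C(3,0)·0.73^0·0.27^3 = 0.019683
  k=1: C(3,1)·0.73^1·0.27^2 = 0.159651
1 − 0.179334 = 0.820666

0.8207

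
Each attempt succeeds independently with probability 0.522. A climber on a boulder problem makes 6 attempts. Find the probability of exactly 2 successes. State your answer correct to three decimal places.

0.213

X ~ Binomial(n=6, p=0.522).
P(X=2) = C(6,2) · p^2 · (1−p)^4
= 15 · 0.27248 · 0.052205 = 0.21338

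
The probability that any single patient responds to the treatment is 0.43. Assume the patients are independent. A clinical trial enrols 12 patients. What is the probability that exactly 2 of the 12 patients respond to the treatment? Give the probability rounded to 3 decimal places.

X ~ Binomial(n=12, p=0.43).
P(X=2) = C(12,2) · p^2 · (1−p)^10
= 66 · 0.1849 · 0.0036203 = 0.04418

0.044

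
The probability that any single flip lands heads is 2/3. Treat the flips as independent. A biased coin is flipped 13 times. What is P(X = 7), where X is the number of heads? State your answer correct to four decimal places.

0.1378

X ~ Binomial(n=13, p=0.666667).
P(X=7) = C(13,7) · p^7 · (1−p)^6
= 1716 · 0.058528 · 0.0013717 = 0.137769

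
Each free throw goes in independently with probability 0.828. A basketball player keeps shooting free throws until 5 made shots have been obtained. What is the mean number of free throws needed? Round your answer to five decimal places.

Y = total free throws until the fifth success; negative binomial with r=5, p=0.828.
E[Y] = r / p = 5 / 0.828 = 6.0386473

6.03865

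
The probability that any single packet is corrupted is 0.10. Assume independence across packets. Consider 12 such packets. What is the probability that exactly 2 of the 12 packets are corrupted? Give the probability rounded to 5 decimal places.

X ~ Binomial(n=12, p=0.10).
P(X=2) = C(12,2) · p^2 · (1−p)^10
= 66 · 0.01 · 0.34868 = 0.2301278

0.23013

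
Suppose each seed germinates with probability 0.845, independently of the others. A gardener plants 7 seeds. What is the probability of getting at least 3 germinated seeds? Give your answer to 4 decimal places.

0.9986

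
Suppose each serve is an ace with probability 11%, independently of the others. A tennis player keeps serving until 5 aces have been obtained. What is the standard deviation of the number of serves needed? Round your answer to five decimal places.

19.17729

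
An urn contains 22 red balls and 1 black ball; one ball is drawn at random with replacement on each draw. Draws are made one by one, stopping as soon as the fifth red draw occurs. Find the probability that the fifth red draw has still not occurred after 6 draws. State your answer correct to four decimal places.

Needing more than 6 draws ⇔ fewer than 5 successes in the first 6. With X ~ Binomial(6, 0.956522), P(Y > 6) = P(X ≤ 4).
  k=0: C(6,0)·0.956522^0·0.043478^6 = 0.000000
  k=1: C(6,1)·0.956522^1·0.043478^5 = 0.000001
  k=2: C(6,2)·0.956522^2·0.043478^4 = 0.000049
  k=3: C(6,3)·0.956522^3·0.043478^3 = 0.001439
  k=4: C(6,4)·0.956522^4·0.043478^2 = 0.023736
P(X ≤ 4) = 0.025225

0.0252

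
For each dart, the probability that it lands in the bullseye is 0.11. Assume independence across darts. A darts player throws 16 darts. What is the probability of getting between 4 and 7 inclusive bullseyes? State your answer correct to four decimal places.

0.0905

X ~ Binomial(16, 0.11); P(4 ≤ X ≤ 7) = Σ C(16,k) p^k (1−p)^(16−k) over k:
  k=4: C(16,4)·0.11^4·0.89^12 = 0.065815
  k=5: C(16,5)·0.11^5·0.89^11 = 0.019523
  k=6: C(16,6)·0.11^6·0.89^10 = 0.004424
  k=7: C(16,7)·0.11^7·0.89^9 = 0.000781
Total = 0.090542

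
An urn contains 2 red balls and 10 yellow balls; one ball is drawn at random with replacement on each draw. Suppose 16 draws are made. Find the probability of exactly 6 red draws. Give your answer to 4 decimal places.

0.0277

X ~ Binomial(n=16, p=0.166667).
P(X=6) = C(16,6) · p^6 · (1−p)^10
= 8008 · 2.1433e-05 · 0.16151 = 0.027721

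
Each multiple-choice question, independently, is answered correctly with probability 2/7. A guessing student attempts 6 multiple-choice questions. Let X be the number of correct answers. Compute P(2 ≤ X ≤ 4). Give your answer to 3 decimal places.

X ~ Binomial(6, 0.285714); P(2 ≤ X ≤ 4) = Σ C(6,k) p^k (1−p)^(6−k) over k:
  k=2: C(6,2)·0.285714^2·0.714286^4 = 0.31874
  k=3: C(6,3)·0.285714^3·0.714286^3 = 0.17000
  k=4: C(6,4)·0.285714^4·0.714286^2 = 0.05100
Total = 0.53974

0.540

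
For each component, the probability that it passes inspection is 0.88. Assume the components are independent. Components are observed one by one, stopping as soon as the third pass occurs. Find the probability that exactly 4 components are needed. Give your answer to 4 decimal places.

Y = trial on which the third success occurs; negative binomial, r=3, p=0.88.
P(Y=4) = C(3,2) · p^3 · (1−p)^1
= 3 · 0.68147 · 0.12 = 0.245330

0.2453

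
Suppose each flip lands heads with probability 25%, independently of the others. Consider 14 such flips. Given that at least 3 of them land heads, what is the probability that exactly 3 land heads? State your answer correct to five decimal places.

X ~ Binomial(14, 0.25). Want P(X=3 | X≥3) = P(X=3) / P(X≥3).
P(X=3) = C(14,3)·0.25^3·0.75^11 = 0.2402123
P(X≥3) = 1 − 0.0178179 − 0.0831504 − 0.1801593 = 0.7188724
Ratio = 0.2402123 / 0.7188724 = 0.3341516

0.33415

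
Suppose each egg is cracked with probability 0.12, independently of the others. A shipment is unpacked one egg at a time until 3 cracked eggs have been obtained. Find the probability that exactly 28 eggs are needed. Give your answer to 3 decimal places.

0.025

Y = trial on which the third success occurs; negative binomial, r=3, p=0.12.
P(Y=28) = C(27,2) · p^3 · (1−p)^25
= 351 · 0.001728 · 0.040932 = 0.02483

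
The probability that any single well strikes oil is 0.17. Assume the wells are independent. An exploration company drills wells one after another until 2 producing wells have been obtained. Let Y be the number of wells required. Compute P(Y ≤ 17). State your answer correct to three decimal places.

Finishing within 17 wells ⇔ at least 2 successes in the first 17. With X ~ Binomial(17, 0.17), P(Y ≤ 17) = 1 − P(X ≤ 1).
  k=0: C(17,0)·0.17^0·0.83^17 = 0.04210
  k=1: C(17,1)·0.17^1·0.83^16 = 0.14660
1 − 0.18871 = 0.81129

0.811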